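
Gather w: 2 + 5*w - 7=5*w - 5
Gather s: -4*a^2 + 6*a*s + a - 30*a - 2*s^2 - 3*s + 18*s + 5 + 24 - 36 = -4*a^2 - 29*a - 2*s^2 + s*(6*a + 15) - 7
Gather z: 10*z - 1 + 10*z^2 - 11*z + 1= 10*z^2 - z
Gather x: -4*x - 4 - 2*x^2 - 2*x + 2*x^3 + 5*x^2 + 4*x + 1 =2*x^3 + 3*x^2 - 2*x - 3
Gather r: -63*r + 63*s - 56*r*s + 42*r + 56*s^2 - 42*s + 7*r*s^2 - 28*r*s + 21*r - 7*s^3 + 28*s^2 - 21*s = r*(7*s^2 - 84*s) - 7*s^3 + 84*s^2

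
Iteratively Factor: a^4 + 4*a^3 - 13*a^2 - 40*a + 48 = (a - 3)*(a^3 + 7*a^2 + 8*a - 16) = (a - 3)*(a - 1)*(a^2 + 8*a + 16) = (a - 3)*(a - 1)*(a + 4)*(a + 4)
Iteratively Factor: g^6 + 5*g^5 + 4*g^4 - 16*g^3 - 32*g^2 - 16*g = (g + 2)*(g^5 + 3*g^4 - 2*g^3 - 12*g^2 - 8*g) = (g + 2)^2*(g^4 + g^3 - 4*g^2 - 4*g) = (g - 2)*(g + 2)^2*(g^3 + 3*g^2 + 2*g) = (g - 2)*(g + 1)*(g + 2)^2*(g^2 + 2*g) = g*(g - 2)*(g + 1)*(g + 2)^2*(g + 2)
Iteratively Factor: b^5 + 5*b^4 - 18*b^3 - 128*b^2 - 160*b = (b + 4)*(b^4 + b^3 - 22*b^2 - 40*b) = (b - 5)*(b + 4)*(b^3 + 6*b^2 + 8*b) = b*(b - 5)*(b + 4)*(b^2 + 6*b + 8) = b*(b - 5)*(b + 4)^2*(b + 2)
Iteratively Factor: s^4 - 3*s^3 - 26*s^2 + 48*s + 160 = (s - 4)*(s^3 + s^2 - 22*s - 40) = (s - 4)*(s + 2)*(s^2 - s - 20) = (s - 5)*(s - 4)*(s + 2)*(s + 4)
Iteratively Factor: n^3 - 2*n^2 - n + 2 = (n - 2)*(n^2 - 1) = (n - 2)*(n - 1)*(n + 1)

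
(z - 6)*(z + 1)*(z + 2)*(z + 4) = z^4 + z^3 - 28*z^2 - 76*z - 48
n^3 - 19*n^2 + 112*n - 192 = (n - 8)^2*(n - 3)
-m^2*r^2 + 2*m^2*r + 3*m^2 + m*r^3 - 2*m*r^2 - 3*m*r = (-m + r)*(r - 3)*(m*r + m)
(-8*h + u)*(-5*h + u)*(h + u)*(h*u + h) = 40*h^4*u + 40*h^4 + 27*h^3*u^2 + 27*h^3*u - 12*h^2*u^3 - 12*h^2*u^2 + h*u^4 + h*u^3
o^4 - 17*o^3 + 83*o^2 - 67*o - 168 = (o - 8)*(o - 7)*(o - 3)*(o + 1)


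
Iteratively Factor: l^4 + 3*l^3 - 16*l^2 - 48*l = (l + 4)*(l^3 - l^2 - 12*l) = l*(l + 4)*(l^2 - l - 12) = l*(l + 3)*(l + 4)*(l - 4)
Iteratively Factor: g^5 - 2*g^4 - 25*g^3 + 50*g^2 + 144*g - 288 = (g - 4)*(g^4 + 2*g^3 - 17*g^2 - 18*g + 72) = (g - 4)*(g + 3)*(g^3 - g^2 - 14*g + 24) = (g - 4)*(g - 2)*(g + 3)*(g^2 + g - 12) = (g - 4)*(g - 3)*(g - 2)*(g + 3)*(g + 4)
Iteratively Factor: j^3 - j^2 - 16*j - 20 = (j - 5)*(j^2 + 4*j + 4) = (j - 5)*(j + 2)*(j + 2)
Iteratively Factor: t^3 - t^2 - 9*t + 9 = (t - 3)*(t^2 + 2*t - 3) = (t - 3)*(t + 3)*(t - 1)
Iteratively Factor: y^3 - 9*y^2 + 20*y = (y - 4)*(y^2 - 5*y) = (y - 5)*(y - 4)*(y)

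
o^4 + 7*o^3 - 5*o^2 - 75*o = o*(o - 3)*(o + 5)^2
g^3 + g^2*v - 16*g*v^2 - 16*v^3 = (g - 4*v)*(g + v)*(g + 4*v)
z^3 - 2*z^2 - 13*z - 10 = (z - 5)*(z + 1)*(z + 2)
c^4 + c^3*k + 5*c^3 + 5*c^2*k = c^2*(c + 5)*(c + k)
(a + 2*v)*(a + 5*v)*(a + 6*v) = a^3 + 13*a^2*v + 52*a*v^2 + 60*v^3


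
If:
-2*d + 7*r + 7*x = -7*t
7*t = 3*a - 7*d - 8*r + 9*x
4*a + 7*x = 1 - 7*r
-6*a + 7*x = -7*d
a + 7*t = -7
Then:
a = -545/582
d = -767/1164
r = 6695/8148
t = -3529/4074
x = -1171/8148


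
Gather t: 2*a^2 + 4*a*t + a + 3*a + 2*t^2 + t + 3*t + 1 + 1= 2*a^2 + 4*a + 2*t^2 + t*(4*a + 4) + 2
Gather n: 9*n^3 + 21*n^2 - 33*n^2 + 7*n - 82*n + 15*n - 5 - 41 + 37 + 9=9*n^3 - 12*n^2 - 60*n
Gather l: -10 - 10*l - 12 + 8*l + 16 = -2*l - 6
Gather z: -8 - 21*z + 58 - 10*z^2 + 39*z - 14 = -10*z^2 + 18*z + 36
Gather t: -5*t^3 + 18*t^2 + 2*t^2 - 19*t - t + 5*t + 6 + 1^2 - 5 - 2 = -5*t^3 + 20*t^2 - 15*t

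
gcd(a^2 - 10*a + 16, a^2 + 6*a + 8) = 1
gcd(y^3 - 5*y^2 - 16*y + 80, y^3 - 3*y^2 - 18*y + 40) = y^2 - y - 20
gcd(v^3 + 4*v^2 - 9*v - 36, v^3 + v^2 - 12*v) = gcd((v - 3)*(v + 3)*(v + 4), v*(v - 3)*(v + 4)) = v^2 + v - 12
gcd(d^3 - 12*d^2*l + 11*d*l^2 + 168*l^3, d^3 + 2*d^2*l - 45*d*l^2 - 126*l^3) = d^2 - 4*d*l - 21*l^2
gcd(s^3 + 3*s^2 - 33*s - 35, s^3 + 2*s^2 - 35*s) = s^2 + 2*s - 35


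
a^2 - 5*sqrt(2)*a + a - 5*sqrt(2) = (a + 1)*(a - 5*sqrt(2))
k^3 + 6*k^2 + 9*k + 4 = (k + 1)^2*(k + 4)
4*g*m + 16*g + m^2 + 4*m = (4*g + m)*(m + 4)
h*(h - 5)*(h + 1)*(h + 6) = h^4 + 2*h^3 - 29*h^2 - 30*h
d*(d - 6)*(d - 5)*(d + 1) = d^4 - 10*d^3 + 19*d^2 + 30*d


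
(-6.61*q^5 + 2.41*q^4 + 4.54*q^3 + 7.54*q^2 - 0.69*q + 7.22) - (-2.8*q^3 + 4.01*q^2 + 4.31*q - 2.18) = -6.61*q^5 + 2.41*q^4 + 7.34*q^3 + 3.53*q^2 - 5.0*q + 9.4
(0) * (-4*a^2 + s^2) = 0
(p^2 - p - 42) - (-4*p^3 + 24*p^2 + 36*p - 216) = 4*p^3 - 23*p^2 - 37*p + 174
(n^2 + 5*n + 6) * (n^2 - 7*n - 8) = n^4 - 2*n^3 - 37*n^2 - 82*n - 48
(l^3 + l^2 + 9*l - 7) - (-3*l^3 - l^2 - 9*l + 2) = 4*l^3 + 2*l^2 + 18*l - 9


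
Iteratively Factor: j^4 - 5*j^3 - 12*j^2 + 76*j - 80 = (j - 5)*(j^3 - 12*j + 16) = (j - 5)*(j - 2)*(j^2 + 2*j - 8) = (j - 5)*(j - 2)^2*(j + 4)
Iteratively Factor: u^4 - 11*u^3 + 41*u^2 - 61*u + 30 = (u - 2)*(u^3 - 9*u^2 + 23*u - 15) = (u - 3)*(u - 2)*(u^2 - 6*u + 5) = (u - 3)*(u - 2)*(u - 1)*(u - 5)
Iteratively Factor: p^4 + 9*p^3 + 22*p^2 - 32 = (p - 1)*(p^3 + 10*p^2 + 32*p + 32) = (p - 1)*(p + 4)*(p^2 + 6*p + 8) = (p - 1)*(p + 4)^2*(p + 2)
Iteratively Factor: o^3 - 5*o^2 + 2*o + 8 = (o - 2)*(o^2 - 3*o - 4) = (o - 4)*(o - 2)*(o + 1)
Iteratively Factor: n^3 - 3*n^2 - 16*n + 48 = (n - 3)*(n^2 - 16) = (n - 3)*(n + 4)*(n - 4)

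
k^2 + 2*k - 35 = (k - 5)*(k + 7)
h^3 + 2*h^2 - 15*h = h*(h - 3)*(h + 5)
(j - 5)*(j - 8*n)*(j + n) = j^3 - 7*j^2*n - 5*j^2 - 8*j*n^2 + 35*j*n + 40*n^2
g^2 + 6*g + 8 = (g + 2)*(g + 4)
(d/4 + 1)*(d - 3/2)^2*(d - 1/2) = d^4/4 + d^3/8 - 41*d^2/16 + 111*d/32 - 9/8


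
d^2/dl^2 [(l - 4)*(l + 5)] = 2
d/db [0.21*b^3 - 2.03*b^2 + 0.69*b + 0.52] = 0.63*b^2 - 4.06*b + 0.69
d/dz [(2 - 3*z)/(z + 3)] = -11/(z + 3)^2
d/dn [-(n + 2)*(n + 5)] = -2*n - 7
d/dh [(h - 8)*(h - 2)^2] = 3*(h - 6)*(h - 2)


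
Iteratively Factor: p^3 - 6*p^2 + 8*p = (p - 2)*(p^2 - 4*p) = (p - 4)*(p - 2)*(p)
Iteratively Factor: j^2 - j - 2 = (j - 2)*(j + 1)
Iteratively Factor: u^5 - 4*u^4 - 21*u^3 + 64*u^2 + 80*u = (u + 4)*(u^4 - 8*u^3 + 11*u^2 + 20*u) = (u - 5)*(u + 4)*(u^3 - 3*u^2 - 4*u) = (u - 5)*(u - 4)*(u + 4)*(u^2 + u) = u*(u - 5)*(u - 4)*(u + 4)*(u + 1)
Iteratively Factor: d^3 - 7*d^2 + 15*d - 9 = (d - 3)*(d^2 - 4*d + 3) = (d - 3)*(d - 1)*(d - 3)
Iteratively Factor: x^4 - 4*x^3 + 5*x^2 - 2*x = (x - 2)*(x^3 - 2*x^2 + x) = x*(x - 2)*(x^2 - 2*x + 1) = x*(x - 2)*(x - 1)*(x - 1)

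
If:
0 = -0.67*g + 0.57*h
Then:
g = 0.850746268656716*h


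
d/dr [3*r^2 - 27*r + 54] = 6*r - 27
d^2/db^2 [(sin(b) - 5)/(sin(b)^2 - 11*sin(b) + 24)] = (-sin(b)^5 + 9*sin(b)^4 - 19*sin(b)^3 - 169*sin(b)^2 + 930*sin(b) - 442)/(sin(b)^2 - 11*sin(b) + 24)^3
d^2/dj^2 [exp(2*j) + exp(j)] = (4*exp(j) + 1)*exp(j)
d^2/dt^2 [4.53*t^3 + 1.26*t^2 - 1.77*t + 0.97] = 27.18*t + 2.52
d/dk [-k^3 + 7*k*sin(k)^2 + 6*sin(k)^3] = -3*k^2 + 7*k*sin(2*k) + 18*sin(k)^2*cos(k) + 7*sin(k)^2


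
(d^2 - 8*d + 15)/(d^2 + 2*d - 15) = (d - 5)/(d + 5)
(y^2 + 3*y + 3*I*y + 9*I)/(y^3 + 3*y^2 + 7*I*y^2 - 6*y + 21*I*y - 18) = (y + 3*I)/(y^2 + 7*I*y - 6)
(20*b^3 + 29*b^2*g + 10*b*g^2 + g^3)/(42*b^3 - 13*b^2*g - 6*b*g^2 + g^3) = (20*b^3 + 29*b^2*g + 10*b*g^2 + g^3)/(42*b^3 - 13*b^2*g - 6*b*g^2 + g^3)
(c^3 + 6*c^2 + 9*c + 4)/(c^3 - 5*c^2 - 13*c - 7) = (c + 4)/(c - 7)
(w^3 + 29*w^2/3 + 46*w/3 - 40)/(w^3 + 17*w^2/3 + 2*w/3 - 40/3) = (w + 6)/(w + 2)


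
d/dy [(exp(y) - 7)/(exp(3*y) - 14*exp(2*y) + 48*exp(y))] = (-2*exp(3*y) + 35*exp(2*y) - 196*exp(y) + 336)*exp(-y)/(exp(4*y) - 28*exp(3*y) + 292*exp(2*y) - 1344*exp(y) + 2304)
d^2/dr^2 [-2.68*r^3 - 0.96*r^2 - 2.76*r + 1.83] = -16.08*r - 1.92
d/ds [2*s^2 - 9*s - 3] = 4*s - 9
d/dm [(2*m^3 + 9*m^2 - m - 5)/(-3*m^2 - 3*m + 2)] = (-6*m^4 - 12*m^3 - 18*m^2 + 6*m - 17)/(9*m^4 + 18*m^3 - 3*m^2 - 12*m + 4)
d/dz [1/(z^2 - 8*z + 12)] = 2*(4 - z)/(z^2 - 8*z + 12)^2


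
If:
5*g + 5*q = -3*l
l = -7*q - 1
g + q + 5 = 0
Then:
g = -11/3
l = 25/3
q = -4/3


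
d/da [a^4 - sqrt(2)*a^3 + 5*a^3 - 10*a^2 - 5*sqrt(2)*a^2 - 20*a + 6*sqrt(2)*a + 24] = 4*a^3 - 3*sqrt(2)*a^2 + 15*a^2 - 20*a - 10*sqrt(2)*a - 20 + 6*sqrt(2)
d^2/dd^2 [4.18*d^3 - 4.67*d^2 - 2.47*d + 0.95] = 25.08*d - 9.34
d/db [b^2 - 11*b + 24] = 2*b - 11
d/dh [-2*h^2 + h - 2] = 1 - 4*h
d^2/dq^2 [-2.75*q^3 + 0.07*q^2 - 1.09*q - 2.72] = 0.14 - 16.5*q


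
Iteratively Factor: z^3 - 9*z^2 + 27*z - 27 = (z - 3)*(z^2 - 6*z + 9) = (z - 3)^2*(z - 3)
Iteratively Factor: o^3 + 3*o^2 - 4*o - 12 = (o + 3)*(o^2 - 4) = (o - 2)*(o + 3)*(o + 2)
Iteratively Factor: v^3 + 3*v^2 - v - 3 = (v + 1)*(v^2 + 2*v - 3) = (v + 1)*(v + 3)*(v - 1)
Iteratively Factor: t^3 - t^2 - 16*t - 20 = (t - 5)*(t^2 + 4*t + 4) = (t - 5)*(t + 2)*(t + 2)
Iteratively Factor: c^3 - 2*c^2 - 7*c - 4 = (c - 4)*(c^2 + 2*c + 1) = (c - 4)*(c + 1)*(c + 1)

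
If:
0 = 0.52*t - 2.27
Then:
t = 4.37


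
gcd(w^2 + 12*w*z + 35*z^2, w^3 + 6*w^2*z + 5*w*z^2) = w + 5*z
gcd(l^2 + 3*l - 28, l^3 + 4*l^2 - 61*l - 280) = l + 7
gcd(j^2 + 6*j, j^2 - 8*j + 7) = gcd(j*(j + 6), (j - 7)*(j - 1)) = 1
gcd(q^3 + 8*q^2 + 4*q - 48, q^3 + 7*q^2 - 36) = q^2 + 4*q - 12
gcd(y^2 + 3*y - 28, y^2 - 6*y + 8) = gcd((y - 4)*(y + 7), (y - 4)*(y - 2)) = y - 4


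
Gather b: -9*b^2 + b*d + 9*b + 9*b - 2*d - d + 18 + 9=-9*b^2 + b*(d + 18) - 3*d + 27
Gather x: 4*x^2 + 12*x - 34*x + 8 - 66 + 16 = 4*x^2 - 22*x - 42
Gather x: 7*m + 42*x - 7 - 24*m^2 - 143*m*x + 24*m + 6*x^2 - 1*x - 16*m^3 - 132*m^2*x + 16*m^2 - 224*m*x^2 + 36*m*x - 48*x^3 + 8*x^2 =-16*m^3 - 8*m^2 + 31*m - 48*x^3 + x^2*(14 - 224*m) + x*(-132*m^2 - 107*m + 41) - 7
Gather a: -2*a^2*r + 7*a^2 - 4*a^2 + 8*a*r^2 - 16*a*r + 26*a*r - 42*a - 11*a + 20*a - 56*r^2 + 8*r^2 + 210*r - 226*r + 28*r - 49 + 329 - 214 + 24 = a^2*(3 - 2*r) + a*(8*r^2 + 10*r - 33) - 48*r^2 + 12*r + 90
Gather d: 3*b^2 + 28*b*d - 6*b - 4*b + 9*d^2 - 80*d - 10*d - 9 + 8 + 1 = 3*b^2 - 10*b + 9*d^2 + d*(28*b - 90)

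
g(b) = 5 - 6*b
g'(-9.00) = -6.00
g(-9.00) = 59.00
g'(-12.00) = -6.00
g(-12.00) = 77.00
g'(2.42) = -6.00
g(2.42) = -9.52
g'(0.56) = -6.00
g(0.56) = 1.64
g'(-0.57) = -6.00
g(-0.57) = 8.42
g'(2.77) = -6.00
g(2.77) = -11.62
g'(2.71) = -6.00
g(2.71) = -11.26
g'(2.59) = -6.00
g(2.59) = -10.54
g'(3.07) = -6.00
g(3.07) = -13.42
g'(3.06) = -6.00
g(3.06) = -13.36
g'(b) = -6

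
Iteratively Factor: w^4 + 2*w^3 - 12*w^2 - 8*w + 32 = (w + 4)*(w^3 - 2*w^2 - 4*w + 8) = (w - 2)*(w + 4)*(w^2 - 4) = (w - 2)^2*(w + 4)*(w + 2)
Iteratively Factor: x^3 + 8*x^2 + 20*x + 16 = (x + 2)*(x^2 + 6*x + 8) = (x + 2)*(x + 4)*(x + 2)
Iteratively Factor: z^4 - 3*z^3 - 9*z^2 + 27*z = (z)*(z^3 - 3*z^2 - 9*z + 27) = z*(z + 3)*(z^2 - 6*z + 9) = z*(z - 3)*(z + 3)*(z - 3)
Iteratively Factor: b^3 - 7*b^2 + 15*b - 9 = (b - 3)*(b^2 - 4*b + 3) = (b - 3)*(b - 1)*(b - 3)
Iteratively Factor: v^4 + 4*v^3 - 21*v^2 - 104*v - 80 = (v + 1)*(v^3 + 3*v^2 - 24*v - 80) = (v - 5)*(v + 1)*(v^2 + 8*v + 16) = (v - 5)*(v + 1)*(v + 4)*(v + 4)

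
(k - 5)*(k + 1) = k^2 - 4*k - 5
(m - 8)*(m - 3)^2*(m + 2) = m^4 - 12*m^3 + 29*m^2 + 42*m - 144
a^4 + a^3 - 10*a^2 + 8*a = a*(a - 2)*(a - 1)*(a + 4)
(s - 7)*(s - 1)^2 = s^3 - 9*s^2 + 15*s - 7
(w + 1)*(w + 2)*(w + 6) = w^3 + 9*w^2 + 20*w + 12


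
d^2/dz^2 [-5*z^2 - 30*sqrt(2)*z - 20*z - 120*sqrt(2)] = -10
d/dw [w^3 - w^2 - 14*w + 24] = 3*w^2 - 2*w - 14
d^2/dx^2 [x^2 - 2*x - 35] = 2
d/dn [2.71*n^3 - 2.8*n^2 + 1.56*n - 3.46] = 8.13*n^2 - 5.6*n + 1.56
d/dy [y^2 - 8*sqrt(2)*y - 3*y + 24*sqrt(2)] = 2*y - 8*sqrt(2) - 3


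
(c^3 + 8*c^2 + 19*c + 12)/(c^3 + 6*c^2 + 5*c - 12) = (c + 1)/(c - 1)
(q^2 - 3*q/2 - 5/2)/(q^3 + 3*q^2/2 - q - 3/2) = (2*q - 5)/(2*q^2 + q - 3)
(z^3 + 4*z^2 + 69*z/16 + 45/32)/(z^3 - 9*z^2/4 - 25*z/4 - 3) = (8*z^2 + 26*z + 15)/(8*(z^2 - 3*z - 4))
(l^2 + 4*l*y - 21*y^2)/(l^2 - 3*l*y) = (l + 7*y)/l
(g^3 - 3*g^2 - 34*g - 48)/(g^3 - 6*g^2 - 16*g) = (g + 3)/g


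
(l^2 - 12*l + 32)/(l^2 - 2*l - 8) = (l - 8)/(l + 2)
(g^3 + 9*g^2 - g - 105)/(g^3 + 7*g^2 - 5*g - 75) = (g + 7)/(g + 5)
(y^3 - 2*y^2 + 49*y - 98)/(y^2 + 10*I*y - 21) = (y^2 - y*(2 + 7*I) + 14*I)/(y + 3*I)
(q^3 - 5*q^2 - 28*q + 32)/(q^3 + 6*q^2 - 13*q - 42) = (q^3 - 5*q^2 - 28*q + 32)/(q^3 + 6*q^2 - 13*q - 42)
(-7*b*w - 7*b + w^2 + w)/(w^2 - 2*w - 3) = (-7*b + w)/(w - 3)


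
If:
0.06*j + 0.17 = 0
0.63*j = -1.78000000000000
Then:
No Solution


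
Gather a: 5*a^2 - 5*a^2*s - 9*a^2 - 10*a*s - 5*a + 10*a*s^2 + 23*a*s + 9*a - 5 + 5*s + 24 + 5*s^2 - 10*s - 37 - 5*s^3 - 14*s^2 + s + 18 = a^2*(-5*s - 4) + a*(10*s^2 + 13*s + 4) - 5*s^3 - 9*s^2 - 4*s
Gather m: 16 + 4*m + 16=4*m + 32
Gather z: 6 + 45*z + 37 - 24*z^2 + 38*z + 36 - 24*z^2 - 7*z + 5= -48*z^2 + 76*z + 84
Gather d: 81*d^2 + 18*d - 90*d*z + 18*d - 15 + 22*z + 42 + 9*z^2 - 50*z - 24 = 81*d^2 + d*(36 - 90*z) + 9*z^2 - 28*z + 3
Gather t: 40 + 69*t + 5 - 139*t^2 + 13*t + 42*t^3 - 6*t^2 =42*t^3 - 145*t^2 + 82*t + 45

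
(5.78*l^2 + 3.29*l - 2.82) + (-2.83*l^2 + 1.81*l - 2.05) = 2.95*l^2 + 5.1*l - 4.87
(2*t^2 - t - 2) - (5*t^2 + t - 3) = -3*t^2 - 2*t + 1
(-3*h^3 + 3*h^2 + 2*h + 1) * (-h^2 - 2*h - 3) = 3*h^5 + 3*h^4 + h^3 - 14*h^2 - 8*h - 3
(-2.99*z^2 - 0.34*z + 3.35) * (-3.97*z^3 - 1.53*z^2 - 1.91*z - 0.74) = 11.8703*z^5 + 5.9245*z^4 - 7.0684*z^3 - 2.2635*z^2 - 6.1469*z - 2.479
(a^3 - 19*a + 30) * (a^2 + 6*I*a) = a^5 + 6*I*a^4 - 19*a^3 + 30*a^2 - 114*I*a^2 + 180*I*a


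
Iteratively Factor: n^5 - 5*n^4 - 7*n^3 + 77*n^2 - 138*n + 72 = (n + 4)*(n^4 - 9*n^3 + 29*n^2 - 39*n + 18) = (n - 3)*(n + 4)*(n^3 - 6*n^2 + 11*n - 6) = (n - 3)^2*(n + 4)*(n^2 - 3*n + 2) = (n - 3)^2*(n - 2)*(n + 4)*(n - 1)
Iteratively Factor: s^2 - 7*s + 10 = (s - 2)*(s - 5)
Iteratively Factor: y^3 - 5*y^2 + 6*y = (y - 2)*(y^2 - 3*y) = y*(y - 2)*(y - 3)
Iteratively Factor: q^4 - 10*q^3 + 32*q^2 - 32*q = (q)*(q^3 - 10*q^2 + 32*q - 32) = q*(q - 2)*(q^2 - 8*q + 16) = q*(q - 4)*(q - 2)*(q - 4)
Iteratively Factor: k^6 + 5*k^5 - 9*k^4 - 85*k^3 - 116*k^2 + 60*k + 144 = (k + 3)*(k^5 + 2*k^4 - 15*k^3 - 40*k^2 + 4*k + 48) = (k + 3)^2*(k^4 - k^3 - 12*k^2 - 4*k + 16) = (k + 2)*(k + 3)^2*(k^3 - 3*k^2 - 6*k + 8) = (k + 2)^2*(k + 3)^2*(k^2 - 5*k + 4) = (k - 4)*(k + 2)^2*(k + 3)^2*(k - 1)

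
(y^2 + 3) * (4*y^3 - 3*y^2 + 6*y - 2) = 4*y^5 - 3*y^4 + 18*y^3 - 11*y^2 + 18*y - 6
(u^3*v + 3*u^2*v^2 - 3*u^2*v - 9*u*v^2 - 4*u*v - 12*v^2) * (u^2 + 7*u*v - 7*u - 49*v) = u^5*v + 10*u^4*v^2 - 10*u^4*v + 21*u^3*v^3 - 100*u^3*v^2 + 17*u^3*v - 210*u^2*v^3 + 170*u^2*v^2 + 28*u^2*v + 357*u*v^3 + 280*u*v^2 + 588*v^3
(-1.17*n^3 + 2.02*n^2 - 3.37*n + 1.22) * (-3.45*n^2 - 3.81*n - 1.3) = 4.0365*n^5 - 2.5113*n^4 + 5.4513*n^3 + 6.0047*n^2 - 0.2672*n - 1.586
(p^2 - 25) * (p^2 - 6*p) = p^4 - 6*p^3 - 25*p^2 + 150*p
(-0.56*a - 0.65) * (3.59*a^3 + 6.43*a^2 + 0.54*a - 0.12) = -2.0104*a^4 - 5.9343*a^3 - 4.4819*a^2 - 0.2838*a + 0.078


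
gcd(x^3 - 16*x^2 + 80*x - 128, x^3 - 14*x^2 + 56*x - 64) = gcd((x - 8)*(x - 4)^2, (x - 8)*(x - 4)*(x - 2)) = x^2 - 12*x + 32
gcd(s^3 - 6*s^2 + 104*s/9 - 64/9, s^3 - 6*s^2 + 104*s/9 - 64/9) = s^3 - 6*s^2 + 104*s/9 - 64/9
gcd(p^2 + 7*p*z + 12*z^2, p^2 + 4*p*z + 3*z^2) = p + 3*z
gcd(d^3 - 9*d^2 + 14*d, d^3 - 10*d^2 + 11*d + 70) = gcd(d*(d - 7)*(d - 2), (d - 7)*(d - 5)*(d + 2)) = d - 7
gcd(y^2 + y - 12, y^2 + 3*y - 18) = y - 3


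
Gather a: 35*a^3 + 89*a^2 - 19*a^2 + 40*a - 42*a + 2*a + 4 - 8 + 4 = 35*a^3 + 70*a^2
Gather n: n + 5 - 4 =n + 1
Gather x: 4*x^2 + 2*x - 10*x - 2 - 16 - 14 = 4*x^2 - 8*x - 32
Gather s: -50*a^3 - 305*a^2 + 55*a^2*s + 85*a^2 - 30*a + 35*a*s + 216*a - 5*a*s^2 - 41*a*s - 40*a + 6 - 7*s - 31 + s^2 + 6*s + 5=-50*a^3 - 220*a^2 + 146*a + s^2*(1 - 5*a) + s*(55*a^2 - 6*a - 1) - 20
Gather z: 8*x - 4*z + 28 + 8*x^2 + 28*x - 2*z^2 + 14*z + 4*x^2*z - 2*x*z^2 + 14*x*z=8*x^2 + 36*x + z^2*(-2*x - 2) + z*(4*x^2 + 14*x + 10) + 28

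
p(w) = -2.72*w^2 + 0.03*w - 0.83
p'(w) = 0.03 - 5.44*w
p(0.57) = -1.70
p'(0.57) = -3.07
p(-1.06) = -3.92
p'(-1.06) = 5.80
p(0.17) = -0.90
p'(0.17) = -0.89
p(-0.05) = -0.84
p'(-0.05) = 0.30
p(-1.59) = -7.75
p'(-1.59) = 8.68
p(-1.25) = -5.12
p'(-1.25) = 6.83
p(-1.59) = -7.75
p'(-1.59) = 8.68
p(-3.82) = -40.64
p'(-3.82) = 20.81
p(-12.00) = -392.87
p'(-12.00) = 65.31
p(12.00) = -392.15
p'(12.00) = -65.25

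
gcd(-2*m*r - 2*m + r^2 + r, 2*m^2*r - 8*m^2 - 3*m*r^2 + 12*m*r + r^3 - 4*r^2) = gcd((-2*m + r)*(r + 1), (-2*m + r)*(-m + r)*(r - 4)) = -2*m + r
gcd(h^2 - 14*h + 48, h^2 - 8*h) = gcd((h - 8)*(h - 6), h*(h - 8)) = h - 8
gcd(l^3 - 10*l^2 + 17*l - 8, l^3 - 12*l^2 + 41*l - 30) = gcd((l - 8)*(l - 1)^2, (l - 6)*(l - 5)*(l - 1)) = l - 1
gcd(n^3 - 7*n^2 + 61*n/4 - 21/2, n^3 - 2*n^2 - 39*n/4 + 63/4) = n^2 - 5*n + 21/4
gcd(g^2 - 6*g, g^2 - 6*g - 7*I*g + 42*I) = g - 6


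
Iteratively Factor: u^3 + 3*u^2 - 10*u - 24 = (u + 4)*(u^2 - u - 6) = (u - 3)*(u + 4)*(u + 2)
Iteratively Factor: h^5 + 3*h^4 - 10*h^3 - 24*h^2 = (h)*(h^4 + 3*h^3 - 10*h^2 - 24*h) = h*(h + 2)*(h^3 + h^2 - 12*h) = h^2*(h + 2)*(h^2 + h - 12) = h^2*(h + 2)*(h + 4)*(h - 3)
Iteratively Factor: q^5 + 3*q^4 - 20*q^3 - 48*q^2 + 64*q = (q + 4)*(q^4 - q^3 - 16*q^2 + 16*q) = (q + 4)^2*(q^3 - 5*q^2 + 4*q) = q*(q + 4)^2*(q^2 - 5*q + 4) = q*(q - 1)*(q + 4)^2*(q - 4)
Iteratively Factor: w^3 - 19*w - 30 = (w + 2)*(w^2 - 2*w - 15) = (w - 5)*(w + 2)*(w + 3)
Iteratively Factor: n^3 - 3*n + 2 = (n - 1)*(n^2 + n - 2) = (n - 1)^2*(n + 2)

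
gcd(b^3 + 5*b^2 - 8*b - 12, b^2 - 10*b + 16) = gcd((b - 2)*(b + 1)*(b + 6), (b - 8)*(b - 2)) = b - 2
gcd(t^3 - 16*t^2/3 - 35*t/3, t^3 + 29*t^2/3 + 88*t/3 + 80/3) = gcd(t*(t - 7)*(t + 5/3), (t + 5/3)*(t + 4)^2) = t + 5/3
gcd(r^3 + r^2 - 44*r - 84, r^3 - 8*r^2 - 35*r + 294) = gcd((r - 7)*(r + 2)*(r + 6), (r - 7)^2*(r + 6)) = r^2 - r - 42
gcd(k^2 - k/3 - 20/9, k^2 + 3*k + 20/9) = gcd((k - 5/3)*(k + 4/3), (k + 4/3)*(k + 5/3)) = k + 4/3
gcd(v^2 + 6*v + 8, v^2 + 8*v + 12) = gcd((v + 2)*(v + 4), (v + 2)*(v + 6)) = v + 2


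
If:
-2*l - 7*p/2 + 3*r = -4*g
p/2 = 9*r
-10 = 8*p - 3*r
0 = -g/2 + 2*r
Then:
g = -40/141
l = 220/141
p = -60/47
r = -10/141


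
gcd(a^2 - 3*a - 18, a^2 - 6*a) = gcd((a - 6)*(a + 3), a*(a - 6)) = a - 6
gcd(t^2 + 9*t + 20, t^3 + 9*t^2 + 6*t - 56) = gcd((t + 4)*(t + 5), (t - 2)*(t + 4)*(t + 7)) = t + 4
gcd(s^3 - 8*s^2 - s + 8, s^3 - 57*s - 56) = s^2 - 7*s - 8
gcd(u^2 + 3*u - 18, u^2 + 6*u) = u + 6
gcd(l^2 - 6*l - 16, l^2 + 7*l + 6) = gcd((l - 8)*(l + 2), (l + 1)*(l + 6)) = 1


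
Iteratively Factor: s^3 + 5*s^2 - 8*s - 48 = (s - 3)*(s^2 + 8*s + 16) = (s - 3)*(s + 4)*(s + 4)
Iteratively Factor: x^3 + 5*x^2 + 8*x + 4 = (x + 2)*(x^2 + 3*x + 2) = (x + 2)^2*(x + 1)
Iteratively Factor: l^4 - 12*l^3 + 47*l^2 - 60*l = (l)*(l^3 - 12*l^2 + 47*l - 60) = l*(l - 5)*(l^2 - 7*l + 12) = l*(l - 5)*(l - 3)*(l - 4)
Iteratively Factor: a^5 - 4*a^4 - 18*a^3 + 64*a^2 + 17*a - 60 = (a + 4)*(a^4 - 8*a^3 + 14*a^2 + 8*a - 15) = (a - 1)*(a + 4)*(a^3 - 7*a^2 + 7*a + 15) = (a - 5)*(a - 1)*(a + 4)*(a^2 - 2*a - 3) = (a - 5)*(a - 3)*(a - 1)*(a + 4)*(a + 1)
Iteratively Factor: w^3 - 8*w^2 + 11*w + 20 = (w - 5)*(w^2 - 3*w - 4) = (w - 5)*(w + 1)*(w - 4)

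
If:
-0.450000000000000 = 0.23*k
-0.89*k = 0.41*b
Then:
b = 4.25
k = -1.96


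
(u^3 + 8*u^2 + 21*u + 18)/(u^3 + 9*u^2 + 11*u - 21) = (u^2 + 5*u + 6)/(u^2 + 6*u - 7)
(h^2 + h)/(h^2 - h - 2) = h/(h - 2)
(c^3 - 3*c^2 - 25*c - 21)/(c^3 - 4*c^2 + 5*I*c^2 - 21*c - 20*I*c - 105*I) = (c + 1)/(c + 5*I)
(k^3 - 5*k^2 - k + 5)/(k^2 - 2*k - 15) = (k^2 - 1)/(k + 3)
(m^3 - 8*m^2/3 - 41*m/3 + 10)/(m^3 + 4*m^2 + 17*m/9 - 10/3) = 3*(m - 5)/(3*m + 5)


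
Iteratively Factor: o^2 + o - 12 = (o + 4)*(o - 3)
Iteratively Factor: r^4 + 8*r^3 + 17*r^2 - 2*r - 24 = (r + 3)*(r^3 + 5*r^2 + 2*r - 8) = (r + 3)*(r + 4)*(r^2 + r - 2) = (r + 2)*(r + 3)*(r + 4)*(r - 1)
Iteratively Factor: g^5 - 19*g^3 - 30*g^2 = (g + 3)*(g^4 - 3*g^3 - 10*g^2) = g*(g + 3)*(g^3 - 3*g^2 - 10*g) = g^2*(g + 3)*(g^2 - 3*g - 10) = g^2*(g - 5)*(g + 3)*(g + 2)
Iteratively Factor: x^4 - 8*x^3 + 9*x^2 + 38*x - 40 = (x - 1)*(x^3 - 7*x^2 + 2*x + 40) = (x - 4)*(x - 1)*(x^2 - 3*x - 10) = (x - 4)*(x - 1)*(x + 2)*(x - 5)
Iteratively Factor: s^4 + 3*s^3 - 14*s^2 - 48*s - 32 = (s + 2)*(s^3 + s^2 - 16*s - 16) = (s - 4)*(s + 2)*(s^2 + 5*s + 4) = (s - 4)*(s + 2)*(s + 4)*(s + 1)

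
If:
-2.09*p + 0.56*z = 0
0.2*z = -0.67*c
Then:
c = -0.298507462686567*z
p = 0.267942583732057*z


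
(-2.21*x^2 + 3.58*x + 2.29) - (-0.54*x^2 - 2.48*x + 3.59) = -1.67*x^2 + 6.06*x - 1.3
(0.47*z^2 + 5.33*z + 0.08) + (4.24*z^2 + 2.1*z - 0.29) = 4.71*z^2 + 7.43*z - 0.21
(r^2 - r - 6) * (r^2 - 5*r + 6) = r^4 - 6*r^3 + 5*r^2 + 24*r - 36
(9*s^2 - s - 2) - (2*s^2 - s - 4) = 7*s^2 + 2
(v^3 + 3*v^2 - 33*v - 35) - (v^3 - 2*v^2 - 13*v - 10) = 5*v^2 - 20*v - 25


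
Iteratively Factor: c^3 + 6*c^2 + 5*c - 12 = (c + 3)*(c^2 + 3*c - 4) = (c + 3)*(c + 4)*(c - 1)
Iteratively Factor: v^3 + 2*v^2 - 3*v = (v - 1)*(v^2 + 3*v) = v*(v - 1)*(v + 3)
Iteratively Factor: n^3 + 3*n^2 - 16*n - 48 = (n + 4)*(n^2 - n - 12) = (n - 4)*(n + 4)*(n + 3)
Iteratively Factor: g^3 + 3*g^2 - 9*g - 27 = (g + 3)*(g^2 - 9) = (g - 3)*(g + 3)*(g + 3)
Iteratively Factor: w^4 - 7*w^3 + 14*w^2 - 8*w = (w - 4)*(w^3 - 3*w^2 + 2*w) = (w - 4)*(w - 1)*(w^2 - 2*w) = w*(w - 4)*(w - 1)*(w - 2)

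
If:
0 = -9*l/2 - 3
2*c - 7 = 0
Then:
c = 7/2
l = -2/3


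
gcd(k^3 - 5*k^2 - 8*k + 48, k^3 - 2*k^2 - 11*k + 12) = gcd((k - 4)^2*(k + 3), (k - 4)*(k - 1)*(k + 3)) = k^2 - k - 12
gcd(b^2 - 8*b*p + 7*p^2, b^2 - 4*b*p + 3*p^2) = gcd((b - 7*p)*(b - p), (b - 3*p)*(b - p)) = -b + p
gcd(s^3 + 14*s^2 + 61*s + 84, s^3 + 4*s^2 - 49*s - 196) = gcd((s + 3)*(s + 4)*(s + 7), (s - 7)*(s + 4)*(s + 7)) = s^2 + 11*s + 28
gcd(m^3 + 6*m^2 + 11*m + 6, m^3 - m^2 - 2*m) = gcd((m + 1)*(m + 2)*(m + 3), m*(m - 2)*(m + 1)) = m + 1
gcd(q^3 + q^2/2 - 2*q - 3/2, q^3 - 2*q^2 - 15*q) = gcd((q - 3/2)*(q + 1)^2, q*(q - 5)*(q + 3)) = 1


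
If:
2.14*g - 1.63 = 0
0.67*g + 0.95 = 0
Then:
No Solution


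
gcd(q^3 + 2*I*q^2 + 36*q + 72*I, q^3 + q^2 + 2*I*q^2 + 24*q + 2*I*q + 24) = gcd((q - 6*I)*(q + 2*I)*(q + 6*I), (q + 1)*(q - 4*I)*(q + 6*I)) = q + 6*I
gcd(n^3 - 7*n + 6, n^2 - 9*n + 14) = n - 2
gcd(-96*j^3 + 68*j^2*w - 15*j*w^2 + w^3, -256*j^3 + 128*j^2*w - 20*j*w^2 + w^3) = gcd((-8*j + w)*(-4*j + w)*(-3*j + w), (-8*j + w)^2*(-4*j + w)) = 32*j^2 - 12*j*w + w^2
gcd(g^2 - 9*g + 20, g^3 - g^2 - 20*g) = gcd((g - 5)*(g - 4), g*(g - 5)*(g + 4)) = g - 5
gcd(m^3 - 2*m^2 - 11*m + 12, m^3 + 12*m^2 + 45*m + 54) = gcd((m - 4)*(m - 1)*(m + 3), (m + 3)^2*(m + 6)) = m + 3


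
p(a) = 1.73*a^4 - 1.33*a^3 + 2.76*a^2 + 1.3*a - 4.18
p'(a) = 6.92*a^3 - 3.99*a^2 + 5.52*a + 1.3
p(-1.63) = 19.01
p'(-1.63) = -48.27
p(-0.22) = -4.31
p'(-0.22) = -0.18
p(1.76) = 16.01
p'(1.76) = 36.38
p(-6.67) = 3928.73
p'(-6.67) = -2266.48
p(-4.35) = 771.31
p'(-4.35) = -667.82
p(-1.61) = 18.06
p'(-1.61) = -46.81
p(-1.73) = 24.21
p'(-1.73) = -56.02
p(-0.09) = -4.27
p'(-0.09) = 0.77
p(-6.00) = 2616.74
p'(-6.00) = -1670.18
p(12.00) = 33983.90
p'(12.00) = 11450.74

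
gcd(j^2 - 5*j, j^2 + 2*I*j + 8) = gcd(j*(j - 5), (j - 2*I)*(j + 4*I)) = 1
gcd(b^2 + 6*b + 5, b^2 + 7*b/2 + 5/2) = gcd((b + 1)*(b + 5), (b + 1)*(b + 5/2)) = b + 1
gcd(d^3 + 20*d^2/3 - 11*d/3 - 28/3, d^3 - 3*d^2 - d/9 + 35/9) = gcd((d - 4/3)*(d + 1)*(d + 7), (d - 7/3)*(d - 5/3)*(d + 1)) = d + 1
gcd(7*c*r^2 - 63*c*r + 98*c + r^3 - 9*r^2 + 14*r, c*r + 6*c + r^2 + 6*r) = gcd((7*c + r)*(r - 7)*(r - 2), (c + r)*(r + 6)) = 1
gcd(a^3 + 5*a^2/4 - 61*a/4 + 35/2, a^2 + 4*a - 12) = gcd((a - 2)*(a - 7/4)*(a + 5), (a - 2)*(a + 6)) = a - 2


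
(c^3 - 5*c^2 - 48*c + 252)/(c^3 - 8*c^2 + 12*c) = (c^2 + c - 42)/(c*(c - 2))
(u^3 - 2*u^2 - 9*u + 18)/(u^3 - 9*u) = (u - 2)/u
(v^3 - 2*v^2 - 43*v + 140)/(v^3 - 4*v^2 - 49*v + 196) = (v - 5)/(v - 7)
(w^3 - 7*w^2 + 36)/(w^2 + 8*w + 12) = (w^2 - 9*w + 18)/(w + 6)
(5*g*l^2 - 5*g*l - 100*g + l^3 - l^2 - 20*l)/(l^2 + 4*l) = 5*g - 25*g/l + l - 5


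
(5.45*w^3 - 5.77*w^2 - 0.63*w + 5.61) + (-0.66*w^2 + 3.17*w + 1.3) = 5.45*w^3 - 6.43*w^2 + 2.54*w + 6.91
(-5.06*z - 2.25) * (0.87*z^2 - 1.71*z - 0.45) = -4.4022*z^3 + 6.6951*z^2 + 6.1245*z + 1.0125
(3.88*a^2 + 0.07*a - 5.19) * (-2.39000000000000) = -9.2732*a^2 - 0.1673*a + 12.4041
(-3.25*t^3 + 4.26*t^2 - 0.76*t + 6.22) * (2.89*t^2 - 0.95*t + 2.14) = -9.3925*t^5 + 15.3989*t^4 - 13.1984*t^3 + 27.8142*t^2 - 7.5354*t + 13.3108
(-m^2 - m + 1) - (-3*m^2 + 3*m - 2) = 2*m^2 - 4*m + 3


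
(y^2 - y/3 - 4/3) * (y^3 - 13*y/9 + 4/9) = y^5 - y^4/3 - 25*y^3/9 + 25*y^2/27 + 16*y/9 - 16/27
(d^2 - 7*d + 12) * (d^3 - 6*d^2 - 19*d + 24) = d^5 - 13*d^4 + 35*d^3 + 85*d^2 - 396*d + 288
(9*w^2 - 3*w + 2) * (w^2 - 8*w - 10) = 9*w^4 - 75*w^3 - 64*w^2 + 14*w - 20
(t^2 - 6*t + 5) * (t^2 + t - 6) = t^4 - 5*t^3 - 7*t^2 + 41*t - 30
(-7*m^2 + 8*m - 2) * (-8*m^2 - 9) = 56*m^4 - 64*m^3 + 79*m^2 - 72*m + 18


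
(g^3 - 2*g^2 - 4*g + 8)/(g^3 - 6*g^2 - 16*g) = (g^2 - 4*g + 4)/(g*(g - 8))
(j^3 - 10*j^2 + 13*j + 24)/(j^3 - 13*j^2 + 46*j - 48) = (j + 1)/(j - 2)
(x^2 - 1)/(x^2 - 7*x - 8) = (x - 1)/(x - 8)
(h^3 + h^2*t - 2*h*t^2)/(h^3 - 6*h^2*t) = (h^2 + h*t - 2*t^2)/(h*(h - 6*t))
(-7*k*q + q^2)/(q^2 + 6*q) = (-7*k + q)/(q + 6)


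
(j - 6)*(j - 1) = j^2 - 7*j + 6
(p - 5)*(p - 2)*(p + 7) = p^3 - 39*p + 70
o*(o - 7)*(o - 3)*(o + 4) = o^4 - 6*o^3 - 19*o^2 + 84*o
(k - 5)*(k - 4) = k^2 - 9*k + 20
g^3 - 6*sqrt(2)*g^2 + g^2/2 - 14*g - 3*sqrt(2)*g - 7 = (g + 1/2)*(g - 7*sqrt(2))*(g + sqrt(2))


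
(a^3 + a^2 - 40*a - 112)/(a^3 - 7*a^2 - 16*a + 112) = (a + 4)/(a - 4)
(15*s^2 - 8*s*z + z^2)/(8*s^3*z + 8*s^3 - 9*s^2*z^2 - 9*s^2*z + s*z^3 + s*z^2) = (15*s^2 - 8*s*z + z^2)/(s*(8*s^2*z + 8*s^2 - 9*s*z^2 - 9*s*z + z^3 + z^2))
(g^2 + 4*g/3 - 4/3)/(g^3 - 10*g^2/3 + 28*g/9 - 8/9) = 3*(g + 2)/(3*g^2 - 8*g + 4)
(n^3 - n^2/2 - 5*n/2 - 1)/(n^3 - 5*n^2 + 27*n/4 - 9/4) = 2*(2*n^3 - n^2 - 5*n - 2)/(4*n^3 - 20*n^2 + 27*n - 9)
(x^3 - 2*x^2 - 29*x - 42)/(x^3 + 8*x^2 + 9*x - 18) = (x^2 - 5*x - 14)/(x^2 + 5*x - 6)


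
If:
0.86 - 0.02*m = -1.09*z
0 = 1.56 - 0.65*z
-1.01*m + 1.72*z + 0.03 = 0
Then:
No Solution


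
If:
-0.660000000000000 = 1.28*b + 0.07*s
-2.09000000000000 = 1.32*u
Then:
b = -0.0546875*s - 0.515625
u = -1.58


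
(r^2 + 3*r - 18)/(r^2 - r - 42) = (r - 3)/(r - 7)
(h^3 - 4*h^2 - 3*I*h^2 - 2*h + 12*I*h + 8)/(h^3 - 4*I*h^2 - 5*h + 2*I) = (h - 4)/(h - I)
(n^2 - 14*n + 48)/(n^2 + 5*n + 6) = (n^2 - 14*n + 48)/(n^2 + 5*n + 6)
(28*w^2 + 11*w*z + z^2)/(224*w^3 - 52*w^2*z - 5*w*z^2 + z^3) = (4*w + z)/(32*w^2 - 12*w*z + z^2)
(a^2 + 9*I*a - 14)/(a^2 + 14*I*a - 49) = (a + 2*I)/(a + 7*I)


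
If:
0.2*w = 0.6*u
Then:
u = 0.333333333333333*w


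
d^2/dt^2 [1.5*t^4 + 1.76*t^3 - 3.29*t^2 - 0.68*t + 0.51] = 18.0*t^2 + 10.56*t - 6.58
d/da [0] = 0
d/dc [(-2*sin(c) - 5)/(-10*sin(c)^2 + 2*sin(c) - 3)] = 4*(-5*sin(c)^2 - 25*sin(c) + 4)*cos(c)/(10*sin(c)^2 - 2*sin(c) + 3)^2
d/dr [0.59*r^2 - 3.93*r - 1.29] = 1.18*r - 3.93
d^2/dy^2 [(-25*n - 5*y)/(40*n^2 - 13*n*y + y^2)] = 10*((-8*n + 3*y)*(40*n^2 - 13*n*y + y^2) - (5*n + y)*(13*n - 2*y)^2)/(40*n^2 - 13*n*y + y^2)^3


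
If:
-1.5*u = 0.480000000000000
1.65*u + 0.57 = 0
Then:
No Solution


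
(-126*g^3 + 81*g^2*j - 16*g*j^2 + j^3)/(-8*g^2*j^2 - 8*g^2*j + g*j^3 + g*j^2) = (126*g^3 - 81*g^2*j + 16*g*j^2 - j^3)/(g*j*(8*g*j + 8*g - j^2 - j))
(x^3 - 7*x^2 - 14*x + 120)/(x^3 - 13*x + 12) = (x^2 - 11*x + 30)/(x^2 - 4*x + 3)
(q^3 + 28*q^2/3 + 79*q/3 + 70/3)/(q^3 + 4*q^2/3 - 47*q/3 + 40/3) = (3*q^2 + 13*q + 14)/(3*q^2 - 11*q + 8)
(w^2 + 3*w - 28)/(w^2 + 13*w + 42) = (w - 4)/(w + 6)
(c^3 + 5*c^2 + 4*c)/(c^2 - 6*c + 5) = c*(c^2 + 5*c + 4)/(c^2 - 6*c + 5)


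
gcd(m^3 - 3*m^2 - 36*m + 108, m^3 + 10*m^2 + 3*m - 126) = m^2 + 3*m - 18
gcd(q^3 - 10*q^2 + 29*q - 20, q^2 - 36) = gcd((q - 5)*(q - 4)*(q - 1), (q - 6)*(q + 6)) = 1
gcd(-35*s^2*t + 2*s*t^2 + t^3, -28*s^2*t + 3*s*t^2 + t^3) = 7*s*t + t^2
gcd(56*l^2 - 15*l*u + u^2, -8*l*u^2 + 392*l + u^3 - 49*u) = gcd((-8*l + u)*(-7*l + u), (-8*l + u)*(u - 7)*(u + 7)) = -8*l + u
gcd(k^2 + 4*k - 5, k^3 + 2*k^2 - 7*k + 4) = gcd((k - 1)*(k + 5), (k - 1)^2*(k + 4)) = k - 1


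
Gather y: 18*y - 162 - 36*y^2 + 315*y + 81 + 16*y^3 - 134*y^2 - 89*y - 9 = 16*y^3 - 170*y^2 + 244*y - 90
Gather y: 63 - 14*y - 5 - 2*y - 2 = 56 - 16*y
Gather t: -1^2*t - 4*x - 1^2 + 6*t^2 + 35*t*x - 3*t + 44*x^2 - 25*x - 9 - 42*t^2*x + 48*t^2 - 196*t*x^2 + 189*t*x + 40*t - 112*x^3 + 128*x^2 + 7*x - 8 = t^2*(54 - 42*x) + t*(-196*x^2 + 224*x + 36) - 112*x^3 + 172*x^2 - 22*x - 18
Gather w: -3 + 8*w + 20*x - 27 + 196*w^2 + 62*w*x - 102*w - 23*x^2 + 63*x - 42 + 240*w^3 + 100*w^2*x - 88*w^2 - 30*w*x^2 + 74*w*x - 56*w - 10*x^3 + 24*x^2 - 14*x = 240*w^3 + w^2*(100*x + 108) + w*(-30*x^2 + 136*x - 150) - 10*x^3 + x^2 + 69*x - 72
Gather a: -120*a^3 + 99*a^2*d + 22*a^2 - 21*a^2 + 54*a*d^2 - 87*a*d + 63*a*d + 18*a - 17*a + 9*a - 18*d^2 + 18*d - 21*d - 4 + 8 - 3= -120*a^3 + a^2*(99*d + 1) + a*(54*d^2 - 24*d + 10) - 18*d^2 - 3*d + 1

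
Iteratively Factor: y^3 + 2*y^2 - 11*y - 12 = (y + 1)*(y^2 + y - 12) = (y - 3)*(y + 1)*(y + 4)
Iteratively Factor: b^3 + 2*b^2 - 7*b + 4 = (b - 1)*(b^2 + 3*b - 4) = (b - 1)^2*(b + 4)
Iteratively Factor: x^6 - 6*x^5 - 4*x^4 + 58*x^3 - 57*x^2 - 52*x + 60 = (x + 1)*(x^5 - 7*x^4 + 3*x^3 + 55*x^2 - 112*x + 60) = (x - 2)*(x + 1)*(x^4 - 5*x^3 - 7*x^2 + 41*x - 30) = (x - 2)^2*(x + 1)*(x^3 - 3*x^2 - 13*x + 15) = (x - 2)^2*(x - 1)*(x + 1)*(x^2 - 2*x - 15) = (x - 5)*(x - 2)^2*(x - 1)*(x + 1)*(x + 3)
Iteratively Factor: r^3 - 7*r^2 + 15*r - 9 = (r - 1)*(r^2 - 6*r + 9) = (r - 3)*(r - 1)*(r - 3)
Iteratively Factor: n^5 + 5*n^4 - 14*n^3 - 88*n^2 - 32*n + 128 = (n - 4)*(n^4 + 9*n^3 + 22*n^2 - 32) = (n - 4)*(n + 2)*(n^3 + 7*n^2 + 8*n - 16) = (n - 4)*(n - 1)*(n + 2)*(n^2 + 8*n + 16) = (n - 4)*(n - 1)*(n + 2)*(n + 4)*(n + 4)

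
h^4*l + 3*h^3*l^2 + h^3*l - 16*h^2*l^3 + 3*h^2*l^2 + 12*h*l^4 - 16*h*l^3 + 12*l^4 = (h - 2*l)*(h - l)*(h + 6*l)*(h*l + l)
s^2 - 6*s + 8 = (s - 4)*(s - 2)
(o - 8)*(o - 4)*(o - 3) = o^3 - 15*o^2 + 68*o - 96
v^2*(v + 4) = v^3 + 4*v^2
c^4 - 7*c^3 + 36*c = c*(c - 6)*(c - 3)*(c + 2)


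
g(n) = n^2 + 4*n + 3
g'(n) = 2*n + 4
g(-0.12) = 2.53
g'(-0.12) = 3.76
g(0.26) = 4.11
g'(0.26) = 4.52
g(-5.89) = 14.13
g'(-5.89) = -7.78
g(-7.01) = 24.10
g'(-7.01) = -10.02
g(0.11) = 3.45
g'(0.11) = 4.22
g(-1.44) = -0.69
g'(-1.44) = 1.12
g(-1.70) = -0.91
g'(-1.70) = 0.60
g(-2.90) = -0.19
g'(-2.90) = -1.80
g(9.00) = 120.00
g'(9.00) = 22.00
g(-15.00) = 168.00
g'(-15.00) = -26.00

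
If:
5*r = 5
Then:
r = 1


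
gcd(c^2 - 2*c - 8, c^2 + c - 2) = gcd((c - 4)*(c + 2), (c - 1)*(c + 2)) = c + 2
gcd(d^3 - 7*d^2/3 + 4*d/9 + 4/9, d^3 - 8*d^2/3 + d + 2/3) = d^2 - 5*d/3 - 2/3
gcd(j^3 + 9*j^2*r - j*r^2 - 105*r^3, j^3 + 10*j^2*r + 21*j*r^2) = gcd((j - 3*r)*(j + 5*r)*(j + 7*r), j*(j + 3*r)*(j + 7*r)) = j + 7*r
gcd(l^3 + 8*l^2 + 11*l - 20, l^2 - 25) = l + 5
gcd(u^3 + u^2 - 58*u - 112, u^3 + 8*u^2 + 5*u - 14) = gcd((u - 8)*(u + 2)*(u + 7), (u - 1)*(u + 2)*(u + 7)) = u^2 + 9*u + 14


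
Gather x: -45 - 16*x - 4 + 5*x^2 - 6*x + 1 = 5*x^2 - 22*x - 48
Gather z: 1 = 1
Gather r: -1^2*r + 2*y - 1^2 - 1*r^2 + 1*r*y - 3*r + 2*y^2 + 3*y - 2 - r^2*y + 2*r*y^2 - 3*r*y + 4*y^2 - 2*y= r^2*(-y - 1) + r*(2*y^2 - 2*y - 4) + 6*y^2 + 3*y - 3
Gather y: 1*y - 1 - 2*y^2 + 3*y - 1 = -2*y^2 + 4*y - 2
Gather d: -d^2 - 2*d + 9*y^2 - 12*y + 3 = -d^2 - 2*d + 9*y^2 - 12*y + 3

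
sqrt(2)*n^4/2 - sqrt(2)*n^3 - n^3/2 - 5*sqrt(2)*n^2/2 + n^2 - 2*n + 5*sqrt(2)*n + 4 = (n - 2)*(n - 2*sqrt(2))*(n + sqrt(2)/2)*(sqrt(2)*n/2 + 1)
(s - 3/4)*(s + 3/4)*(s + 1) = s^3 + s^2 - 9*s/16 - 9/16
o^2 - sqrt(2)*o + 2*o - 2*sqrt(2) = (o + 2)*(o - sqrt(2))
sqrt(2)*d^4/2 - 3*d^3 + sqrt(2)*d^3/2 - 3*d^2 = d^2*(d - 3*sqrt(2))*(sqrt(2)*d/2 + sqrt(2)/2)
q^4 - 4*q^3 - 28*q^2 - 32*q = q*(q - 8)*(q + 2)^2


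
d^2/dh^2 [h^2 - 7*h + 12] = 2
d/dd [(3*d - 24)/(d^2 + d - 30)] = 3*(d^2 + d - (d - 8)*(2*d + 1) - 30)/(d^2 + d - 30)^2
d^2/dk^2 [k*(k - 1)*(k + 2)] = 6*k + 2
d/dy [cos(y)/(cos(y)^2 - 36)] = (cos(y)^2 + 36)*sin(y)/(cos(y)^2 - 36)^2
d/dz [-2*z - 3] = -2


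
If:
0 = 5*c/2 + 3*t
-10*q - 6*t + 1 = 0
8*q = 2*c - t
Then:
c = -24/35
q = -17/70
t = 4/7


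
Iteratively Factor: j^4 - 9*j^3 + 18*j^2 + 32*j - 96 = (j + 2)*(j^3 - 11*j^2 + 40*j - 48) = (j - 4)*(j + 2)*(j^2 - 7*j + 12) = (j - 4)^2*(j + 2)*(j - 3)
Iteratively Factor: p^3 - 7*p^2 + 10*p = (p)*(p^2 - 7*p + 10) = p*(p - 5)*(p - 2)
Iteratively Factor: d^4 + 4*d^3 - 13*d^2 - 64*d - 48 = (d + 4)*(d^3 - 13*d - 12) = (d + 1)*(d + 4)*(d^2 - d - 12) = (d + 1)*(d + 3)*(d + 4)*(d - 4)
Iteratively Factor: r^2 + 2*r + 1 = (r + 1)*(r + 1)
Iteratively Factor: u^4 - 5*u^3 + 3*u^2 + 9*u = (u - 3)*(u^3 - 2*u^2 - 3*u) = (u - 3)*(u + 1)*(u^2 - 3*u) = u*(u - 3)*(u + 1)*(u - 3)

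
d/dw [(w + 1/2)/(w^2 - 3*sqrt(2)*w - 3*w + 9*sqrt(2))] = (w^2 - 3*sqrt(2)*w - 3*w + (2*w + 1)*(-2*w + 3 + 3*sqrt(2))/2 + 9*sqrt(2))/(w^2 - 3*sqrt(2)*w - 3*w + 9*sqrt(2))^2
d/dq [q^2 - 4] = 2*q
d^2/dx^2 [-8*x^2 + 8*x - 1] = -16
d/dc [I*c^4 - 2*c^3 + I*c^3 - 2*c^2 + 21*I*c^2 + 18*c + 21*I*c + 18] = 4*I*c^3 + c^2*(-6 + 3*I) + c*(-4 + 42*I) + 18 + 21*I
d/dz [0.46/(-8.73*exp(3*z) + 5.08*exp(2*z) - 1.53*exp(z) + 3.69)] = (12.0474*exp(2*z) - 4.6736*exp(z) + 0.7038)*exp(z)/(8.73*exp(3*z) - 5.08*exp(2*z) + 1.53*exp(z) - 3.69)^2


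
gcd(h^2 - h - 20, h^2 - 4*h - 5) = h - 5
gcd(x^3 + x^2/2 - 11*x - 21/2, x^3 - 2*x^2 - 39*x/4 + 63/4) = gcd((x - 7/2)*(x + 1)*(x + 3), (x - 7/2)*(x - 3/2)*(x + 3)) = x^2 - x/2 - 21/2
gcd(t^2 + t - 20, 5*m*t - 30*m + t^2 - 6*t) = 1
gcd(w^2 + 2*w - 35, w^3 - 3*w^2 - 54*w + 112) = w + 7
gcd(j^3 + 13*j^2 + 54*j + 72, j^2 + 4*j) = j + 4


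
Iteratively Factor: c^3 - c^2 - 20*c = (c - 5)*(c^2 + 4*c) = (c - 5)*(c + 4)*(c)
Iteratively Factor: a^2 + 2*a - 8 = (a + 4)*(a - 2)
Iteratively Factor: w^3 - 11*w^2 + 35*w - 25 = (w - 5)*(w^2 - 6*w + 5) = (w - 5)^2*(w - 1)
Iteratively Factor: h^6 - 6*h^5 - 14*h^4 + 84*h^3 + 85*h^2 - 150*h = (h + 2)*(h^5 - 8*h^4 + 2*h^3 + 80*h^2 - 75*h) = (h - 5)*(h + 2)*(h^4 - 3*h^3 - 13*h^2 + 15*h) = (h - 5)*(h + 2)*(h + 3)*(h^3 - 6*h^2 + 5*h) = (h - 5)*(h - 1)*(h + 2)*(h + 3)*(h^2 - 5*h) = (h - 5)^2*(h - 1)*(h + 2)*(h + 3)*(h)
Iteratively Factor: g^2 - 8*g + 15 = (g - 3)*(g - 5)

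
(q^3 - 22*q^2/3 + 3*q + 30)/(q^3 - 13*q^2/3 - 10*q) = (q - 3)/q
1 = 1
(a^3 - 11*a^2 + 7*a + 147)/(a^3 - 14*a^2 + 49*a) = (a + 3)/a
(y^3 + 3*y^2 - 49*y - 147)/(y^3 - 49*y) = (y + 3)/y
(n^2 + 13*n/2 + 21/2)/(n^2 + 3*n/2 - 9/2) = (2*n + 7)/(2*n - 3)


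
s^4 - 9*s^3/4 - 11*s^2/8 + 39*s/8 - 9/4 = (s - 2)*(s - 1)*(s - 3/4)*(s + 3/2)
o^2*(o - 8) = o^3 - 8*o^2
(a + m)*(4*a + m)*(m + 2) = 4*a^2*m + 8*a^2 + 5*a*m^2 + 10*a*m + m^3 + 2*m^2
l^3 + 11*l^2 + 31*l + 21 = (l + 1)*(l + 3)*(l + 7)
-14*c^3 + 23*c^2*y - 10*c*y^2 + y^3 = (-7*c + y)*(-2*c + y)*(-c + y)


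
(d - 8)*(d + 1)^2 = d^3 - 6*d^2 - 15*d - 8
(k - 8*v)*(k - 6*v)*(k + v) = k^3 - 13*k^2*v + 34*k*v^2 + 48*v^3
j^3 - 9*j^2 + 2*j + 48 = (j - 8)*(j - 3)*(j + 2)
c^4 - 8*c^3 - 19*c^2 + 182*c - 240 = (c - 8)*(c - 3)*(c - 2)*(c + 5)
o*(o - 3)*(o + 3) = o^3 - 9*o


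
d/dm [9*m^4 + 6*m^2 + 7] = 36*m^3 + 12*m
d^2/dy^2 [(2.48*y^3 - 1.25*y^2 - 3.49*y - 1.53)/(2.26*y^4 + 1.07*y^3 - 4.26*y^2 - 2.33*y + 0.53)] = (25.333696*y^9 - 38.307*y^8 - 88.7840999999999*y^7 - 112.81885*y^6 - 46.5503699999997*y^5 + 229.66545*y^4 + 156.210568*y^3 - 133.275366*y^2 - 129.011406*y - 32.843154)/(11.543176*y^12 + 16.395396*y^11 - 57.512706*y^10 - 96.286273*y^9 + 82.723554*y^8 + 192.534669*y^7 - 5.572575*y^6 - 140.665275*y^5 - 46.550214*y^4 + 19.816396*y^3 + 5.042049*y^2 - 1.963491*y + 0.148877)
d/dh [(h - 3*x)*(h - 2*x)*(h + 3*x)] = 3*h^2 - 4*h*x - 9*x^2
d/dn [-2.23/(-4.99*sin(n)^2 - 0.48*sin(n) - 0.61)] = -(22.2554*sin(n) + 1.0704)*cos(n)/(4.99*sin(n)^2 + 0.48*sin(n) + 0.61)^2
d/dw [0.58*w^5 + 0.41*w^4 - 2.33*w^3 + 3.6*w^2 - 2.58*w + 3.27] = 2.9*w^4 + 1.64*w^3 - 6.99*w^2 + 7.2*w - 2.58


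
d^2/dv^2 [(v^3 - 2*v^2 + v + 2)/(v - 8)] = 2*(v^3 - 24*v^2 + 192*v - 118)/(v^3 - 24*v^2 + 192*v - 512)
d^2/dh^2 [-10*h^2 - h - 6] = -20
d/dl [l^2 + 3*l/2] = 2*l + 3/2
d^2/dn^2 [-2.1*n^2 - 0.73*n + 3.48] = -4.20000000000000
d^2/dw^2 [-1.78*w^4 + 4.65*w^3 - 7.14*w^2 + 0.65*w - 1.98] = -21.36*w^2 + 27.9*w - 14.28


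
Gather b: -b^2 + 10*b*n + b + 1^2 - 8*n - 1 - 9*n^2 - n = -b^2 + b*(10*n + 1) - 9*n^2 - 9*n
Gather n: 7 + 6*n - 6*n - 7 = 0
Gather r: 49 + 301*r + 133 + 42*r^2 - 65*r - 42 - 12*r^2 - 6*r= 30*r^2 + 230*r + 140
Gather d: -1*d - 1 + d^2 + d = d^2 - 1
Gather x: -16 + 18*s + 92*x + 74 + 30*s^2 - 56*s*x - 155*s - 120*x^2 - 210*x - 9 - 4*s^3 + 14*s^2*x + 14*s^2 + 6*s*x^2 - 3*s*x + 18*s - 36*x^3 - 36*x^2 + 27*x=-4*s^3 + 44*s^2 - 119*s - 36*x^3 + x^2*(6*s - 156) + x*(14*s^2 - 59*s - 91) + 49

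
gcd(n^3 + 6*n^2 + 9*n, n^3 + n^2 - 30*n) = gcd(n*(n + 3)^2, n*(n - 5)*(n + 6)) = n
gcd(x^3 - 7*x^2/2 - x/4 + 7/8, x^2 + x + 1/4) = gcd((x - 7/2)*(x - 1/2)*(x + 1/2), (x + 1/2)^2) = x + 1/2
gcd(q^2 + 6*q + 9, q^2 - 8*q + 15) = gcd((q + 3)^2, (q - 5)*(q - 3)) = 1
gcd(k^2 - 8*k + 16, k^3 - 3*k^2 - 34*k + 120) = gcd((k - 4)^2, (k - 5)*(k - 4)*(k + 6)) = k - 4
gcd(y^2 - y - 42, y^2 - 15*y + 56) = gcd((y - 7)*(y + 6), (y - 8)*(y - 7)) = y - 7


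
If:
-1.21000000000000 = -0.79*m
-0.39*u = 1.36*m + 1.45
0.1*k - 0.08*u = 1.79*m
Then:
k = 20.17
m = 1.53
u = -9.06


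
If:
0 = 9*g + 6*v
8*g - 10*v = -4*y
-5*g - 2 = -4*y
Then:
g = -1/14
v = 3/28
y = 23/56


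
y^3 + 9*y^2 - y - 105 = (y - 3)*(y + 5)*(y + 7)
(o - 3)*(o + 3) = o^2 - 9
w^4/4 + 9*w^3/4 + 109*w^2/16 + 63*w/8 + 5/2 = (w/4 + 1)*(w + 1/2)*(w + 2)*(w + 5/2)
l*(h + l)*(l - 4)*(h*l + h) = h^2*l^3 - 3*h^2*l^2 - 4*h^2*l + h*l^4 - 3*h*l^3 - 4*h*l^2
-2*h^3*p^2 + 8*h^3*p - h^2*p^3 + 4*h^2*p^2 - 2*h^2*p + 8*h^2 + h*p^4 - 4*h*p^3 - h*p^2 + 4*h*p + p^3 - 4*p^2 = (-2*h + p)*(h + p)*(p - 4)*(h*p + 1)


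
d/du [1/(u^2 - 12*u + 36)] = 2*(6 - u)/(u^2 - 12*u + 36)^2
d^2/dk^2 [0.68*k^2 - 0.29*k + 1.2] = 1.36000000000000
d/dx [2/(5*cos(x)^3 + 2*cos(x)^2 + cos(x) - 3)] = 2*(15*cos(x)^2 + 4*cos(x) + 1)*sin(x)/(5*cos(x)^3 + 2*cos(x)^2 + cos(x) - 3)^2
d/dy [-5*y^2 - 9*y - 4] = -10*y - 9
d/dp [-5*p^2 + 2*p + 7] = 2 - 10*p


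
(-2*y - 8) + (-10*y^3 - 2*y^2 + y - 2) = -10*y^3 - 2*y^2 - y - 10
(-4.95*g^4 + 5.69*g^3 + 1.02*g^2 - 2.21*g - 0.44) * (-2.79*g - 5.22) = 13.8105*g^5 + 9.9639*g^4 - 32.5476*g^3 + 0.8415*g^2 + 12.7638*g + 2.2968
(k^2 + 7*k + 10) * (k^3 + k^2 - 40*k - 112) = k^5 + 8*k^4 - 23*k^3 - 382*k^2 - 1184*k - 1120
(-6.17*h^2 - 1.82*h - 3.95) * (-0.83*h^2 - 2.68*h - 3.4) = 5.1211*h^4 + 18.0462*h^3 + 29.1341*h^2 + 16.774*h + 13.43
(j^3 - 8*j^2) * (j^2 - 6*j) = j^5 - 14*j^4 + 48*j^3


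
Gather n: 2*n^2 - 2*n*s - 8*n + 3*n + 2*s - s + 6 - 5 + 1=2*n^2 + n*(-2*s - 5) + s + 2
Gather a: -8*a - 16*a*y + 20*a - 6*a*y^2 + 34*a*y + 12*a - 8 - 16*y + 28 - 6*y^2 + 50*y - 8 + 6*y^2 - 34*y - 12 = a*(-6*y^2 + 18*y + 24)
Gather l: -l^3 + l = -l^3 + l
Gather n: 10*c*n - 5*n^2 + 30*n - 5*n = -5*n^2 + n*(10*c + 25)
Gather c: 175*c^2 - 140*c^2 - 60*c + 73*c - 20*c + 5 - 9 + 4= 35*c^2 - 7*c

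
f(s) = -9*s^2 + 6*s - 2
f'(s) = 6 - 18*s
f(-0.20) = -3.56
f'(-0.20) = 9.60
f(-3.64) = -143.09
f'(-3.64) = 71.52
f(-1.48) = -30.59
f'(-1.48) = 32.64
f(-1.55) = -32.92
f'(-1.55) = 33.90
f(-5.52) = -309.35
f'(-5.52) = 105.36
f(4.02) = -123.32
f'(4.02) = -66.36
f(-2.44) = -70.22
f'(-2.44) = 49.92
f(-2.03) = -51.27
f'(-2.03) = 42.54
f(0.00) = -2.00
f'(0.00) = 6.00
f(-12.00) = -1370.00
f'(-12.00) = 222.00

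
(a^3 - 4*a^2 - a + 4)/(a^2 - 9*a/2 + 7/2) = 2*(a^2 - 3*a - 4)/(2*a - 7)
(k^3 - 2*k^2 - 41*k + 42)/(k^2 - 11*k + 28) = (k^2 + 5*k - 6)/(k - 4)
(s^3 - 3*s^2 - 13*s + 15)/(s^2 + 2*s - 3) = s - 5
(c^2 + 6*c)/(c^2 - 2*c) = (c + 6)/(c - 2)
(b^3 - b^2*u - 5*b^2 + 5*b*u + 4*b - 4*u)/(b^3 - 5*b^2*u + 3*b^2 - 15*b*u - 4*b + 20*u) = (-b^2 + b*u + 4*b - 4*u)/(-b^2 + 5*b*u - 4*b + 20*u)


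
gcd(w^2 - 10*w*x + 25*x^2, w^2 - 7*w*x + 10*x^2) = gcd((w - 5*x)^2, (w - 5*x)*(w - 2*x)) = -w + 5*x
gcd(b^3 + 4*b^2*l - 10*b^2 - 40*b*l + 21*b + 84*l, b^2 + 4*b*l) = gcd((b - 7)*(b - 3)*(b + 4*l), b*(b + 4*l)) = b + 4*l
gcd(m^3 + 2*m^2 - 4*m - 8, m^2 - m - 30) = 1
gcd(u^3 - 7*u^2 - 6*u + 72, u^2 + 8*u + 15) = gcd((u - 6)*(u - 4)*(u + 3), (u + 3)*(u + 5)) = u + 3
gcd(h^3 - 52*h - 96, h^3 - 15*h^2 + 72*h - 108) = 1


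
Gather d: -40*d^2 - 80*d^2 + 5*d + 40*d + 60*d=-120*d^2 + 105*d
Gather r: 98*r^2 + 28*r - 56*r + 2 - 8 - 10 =98*r^2 - 28*r - 16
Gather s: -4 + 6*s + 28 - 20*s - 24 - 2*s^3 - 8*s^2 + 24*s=-2*s^3 - 8*s^2 + 10*s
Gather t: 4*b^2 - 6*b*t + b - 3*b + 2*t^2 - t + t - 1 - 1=4*b^2 - 6*b*t - 2*b + 2*t^2 - 2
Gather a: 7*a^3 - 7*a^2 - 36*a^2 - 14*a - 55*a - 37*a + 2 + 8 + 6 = 7*a^3 - 43*a^2 - 106*a + 16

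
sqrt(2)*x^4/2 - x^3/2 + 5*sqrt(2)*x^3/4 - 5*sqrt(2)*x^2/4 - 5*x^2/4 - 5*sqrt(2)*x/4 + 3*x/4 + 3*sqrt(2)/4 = (x - 1/2)*(x + 3)*(x - sqrt(2))*(sqrt(2)*x/2 + 1/2)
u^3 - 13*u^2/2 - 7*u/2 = u*(u - 7)*(u + 1/2)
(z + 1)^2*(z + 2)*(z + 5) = z^4 + 9*z^3 + 25*z^2 + 27*z + 10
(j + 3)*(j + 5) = j^2 + 8*j + 15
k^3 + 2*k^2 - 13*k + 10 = (k - 2)*(k - 1)*(k + 5)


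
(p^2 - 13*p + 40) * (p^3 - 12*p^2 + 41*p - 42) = p^5 - 25*p^4 + 237*p^3 - 1055*p^2 + 2186*p - 1680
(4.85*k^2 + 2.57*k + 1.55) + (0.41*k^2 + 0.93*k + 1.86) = 5.26*k^2 + 3.5*k + 3.41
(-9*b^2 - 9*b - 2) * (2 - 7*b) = 63*b^3 + 45*b^2 - 4*b - 4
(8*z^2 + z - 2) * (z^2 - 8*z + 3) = 8*z^4 - 63*z^3 + 14*z^2 + 19*z - 6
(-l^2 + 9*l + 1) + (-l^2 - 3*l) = -2*l^2 + 6*l + 1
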